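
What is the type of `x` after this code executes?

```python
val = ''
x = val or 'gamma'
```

'or' returns first truthy value (str)

str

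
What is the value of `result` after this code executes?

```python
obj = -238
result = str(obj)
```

obj = -238; result = '-238'

'-238'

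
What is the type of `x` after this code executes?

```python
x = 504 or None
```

'or' returns first truthy value

int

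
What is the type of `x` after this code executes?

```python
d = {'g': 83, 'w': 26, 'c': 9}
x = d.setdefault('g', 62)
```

dict.setdefault() returns the (existing or default) value

int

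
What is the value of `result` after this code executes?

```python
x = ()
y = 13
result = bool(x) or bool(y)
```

x = (); y = 13; result = True

True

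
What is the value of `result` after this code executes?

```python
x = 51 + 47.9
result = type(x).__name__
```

x is float; result = 'float'

'float'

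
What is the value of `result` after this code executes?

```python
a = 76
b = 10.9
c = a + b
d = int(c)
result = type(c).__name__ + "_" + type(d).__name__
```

a is int; b is float; c is float; d is int; result = 'float_int'

'float_int'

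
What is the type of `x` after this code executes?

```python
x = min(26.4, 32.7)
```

min() of floats returns float

float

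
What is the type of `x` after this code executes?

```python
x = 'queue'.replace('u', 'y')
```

str.replace() returns str

str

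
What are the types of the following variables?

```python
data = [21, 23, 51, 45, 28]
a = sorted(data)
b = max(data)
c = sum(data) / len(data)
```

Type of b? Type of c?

max of ints returns int; int / int = float

int, float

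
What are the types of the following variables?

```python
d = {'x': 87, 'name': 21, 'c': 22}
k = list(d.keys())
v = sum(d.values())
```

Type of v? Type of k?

sum of ints is int; list() converts to list

int, list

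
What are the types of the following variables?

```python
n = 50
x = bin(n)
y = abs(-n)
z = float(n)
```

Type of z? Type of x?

float() returns float; bin() returns str

float, str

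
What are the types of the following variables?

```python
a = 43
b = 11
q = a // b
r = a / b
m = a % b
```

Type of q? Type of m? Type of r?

// returns int; % of ints returns int; / returns float

int, int, float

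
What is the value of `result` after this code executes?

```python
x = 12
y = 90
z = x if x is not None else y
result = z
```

x = 12; y = 90; z = 12; result = 12

12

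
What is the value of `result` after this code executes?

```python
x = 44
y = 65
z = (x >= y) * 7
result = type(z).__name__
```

x is int; y is int; z is int; result = 'int'

'int'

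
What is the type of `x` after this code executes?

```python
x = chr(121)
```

chr() returns str (single char)

str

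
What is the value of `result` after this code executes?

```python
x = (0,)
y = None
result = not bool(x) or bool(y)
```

x = (0,); y = None; result = False

False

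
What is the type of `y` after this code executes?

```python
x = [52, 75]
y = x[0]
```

Indexing list[int] returns int

int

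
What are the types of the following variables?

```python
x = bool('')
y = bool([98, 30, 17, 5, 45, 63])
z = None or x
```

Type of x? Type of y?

bool() returns bool; bool() returns bool

bool, bool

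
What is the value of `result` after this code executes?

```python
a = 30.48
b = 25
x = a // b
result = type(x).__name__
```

a is float; b is int; x is float; result = 'float'

'float'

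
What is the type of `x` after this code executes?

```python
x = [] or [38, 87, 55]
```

'or' returns first truthy value (list)

list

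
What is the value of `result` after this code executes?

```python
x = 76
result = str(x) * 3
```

x = 76; result = '767676'

'767676'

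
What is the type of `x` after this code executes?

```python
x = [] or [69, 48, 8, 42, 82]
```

'or' returns first truthy value (list)

list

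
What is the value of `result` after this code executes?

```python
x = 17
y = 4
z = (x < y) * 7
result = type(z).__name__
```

x is int; y is int; z is int; result = 'int'

'int'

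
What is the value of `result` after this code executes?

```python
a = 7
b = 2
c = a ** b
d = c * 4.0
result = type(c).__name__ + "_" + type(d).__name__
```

a is int; b is int; c is int; d is float; result = 'int_float'

'int_float'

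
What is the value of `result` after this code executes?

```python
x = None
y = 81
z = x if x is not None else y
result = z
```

x = None; y = 81; z = 81; result = 81

81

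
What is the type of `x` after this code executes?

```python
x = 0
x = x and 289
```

'and' returns first falsy value (0 is int)

int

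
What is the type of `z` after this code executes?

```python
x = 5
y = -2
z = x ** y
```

int ** negative = float

float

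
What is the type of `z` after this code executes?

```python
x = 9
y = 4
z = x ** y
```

positive int ** positive int = int

int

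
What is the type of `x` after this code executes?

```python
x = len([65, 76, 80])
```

len() always returns int

int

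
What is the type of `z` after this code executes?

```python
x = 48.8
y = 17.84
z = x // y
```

float // float = float

float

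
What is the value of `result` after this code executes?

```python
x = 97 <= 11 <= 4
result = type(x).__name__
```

x is bool; result = 'bool'

'bool'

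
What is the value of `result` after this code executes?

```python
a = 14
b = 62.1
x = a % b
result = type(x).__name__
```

a is int; b is float; x is float; result = 'float'

'float'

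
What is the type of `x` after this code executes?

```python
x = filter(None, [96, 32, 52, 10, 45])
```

filter() returns a filter object

filter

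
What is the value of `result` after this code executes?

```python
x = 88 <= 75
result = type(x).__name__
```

x is bool; result = 'bool'

'bool'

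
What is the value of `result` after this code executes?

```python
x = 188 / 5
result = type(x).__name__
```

x is float; result = 'float'

'float'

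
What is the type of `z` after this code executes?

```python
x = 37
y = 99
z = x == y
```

Comparison returns bool

bool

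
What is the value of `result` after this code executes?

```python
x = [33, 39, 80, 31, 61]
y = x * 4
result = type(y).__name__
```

x is list; y is list; result = 'list'

'list'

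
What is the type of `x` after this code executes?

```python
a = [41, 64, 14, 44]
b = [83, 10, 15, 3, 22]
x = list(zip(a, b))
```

list(zip()) returns a list of tuples

list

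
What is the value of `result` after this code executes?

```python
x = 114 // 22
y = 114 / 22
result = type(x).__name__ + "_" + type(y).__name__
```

x is int; y is float; result = 'int_float'

'int_float'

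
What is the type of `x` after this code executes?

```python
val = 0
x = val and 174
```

'and' returns first falsy value (0 is int)

int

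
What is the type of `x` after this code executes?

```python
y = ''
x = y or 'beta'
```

'or' returns first truthy value (str)

str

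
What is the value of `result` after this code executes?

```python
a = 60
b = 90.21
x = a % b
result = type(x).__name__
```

a is int; b is float; x is float; result = 'float'

'float'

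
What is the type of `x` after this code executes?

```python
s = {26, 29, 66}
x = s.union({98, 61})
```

set.union() returns a new set

set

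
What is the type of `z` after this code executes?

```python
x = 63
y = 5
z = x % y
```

int % int = int

int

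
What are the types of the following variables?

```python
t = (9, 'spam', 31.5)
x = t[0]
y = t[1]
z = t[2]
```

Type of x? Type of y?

tuple[0] is int; tuple[1] is str

int, str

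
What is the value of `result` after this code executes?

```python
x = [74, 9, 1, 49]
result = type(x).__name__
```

x is list; result = 'list'

'list'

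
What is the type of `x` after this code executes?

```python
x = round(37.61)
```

round() with no decimal places returns int

int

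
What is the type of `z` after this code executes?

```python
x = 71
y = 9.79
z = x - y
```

int - float = float

float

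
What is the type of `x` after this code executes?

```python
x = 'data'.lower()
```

str.lower() returns str

str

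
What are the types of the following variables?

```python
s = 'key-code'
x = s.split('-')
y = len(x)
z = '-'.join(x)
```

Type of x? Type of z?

str.split() returns list; str.join() returns str

list, str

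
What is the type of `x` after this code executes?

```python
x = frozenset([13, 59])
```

frozenset() returns frozenset

frozenset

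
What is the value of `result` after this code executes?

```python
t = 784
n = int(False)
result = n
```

t = 784; n = 0; result = 0

0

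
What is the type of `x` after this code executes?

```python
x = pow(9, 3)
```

pow(int, int) returns int

int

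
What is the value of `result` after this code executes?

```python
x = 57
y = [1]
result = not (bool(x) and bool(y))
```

x = 57; y = [1]; result = False

False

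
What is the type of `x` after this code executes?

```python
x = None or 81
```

'or' with None returns the other truthy value

int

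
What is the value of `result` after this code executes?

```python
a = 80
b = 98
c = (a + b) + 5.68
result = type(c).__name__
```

a is int; b is int; c is float; result = 'float'

'float'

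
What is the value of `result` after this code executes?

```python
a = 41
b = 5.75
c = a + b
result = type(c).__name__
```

a is int; b is float; c is float; result = 'float'

'float'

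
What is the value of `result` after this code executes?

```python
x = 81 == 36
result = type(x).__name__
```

x is bool; result = 'bool'

'bool'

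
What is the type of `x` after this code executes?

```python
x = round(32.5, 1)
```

round() with decimal places returns float

float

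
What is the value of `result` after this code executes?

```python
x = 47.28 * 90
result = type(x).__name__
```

x is float; result = 'float'

'float'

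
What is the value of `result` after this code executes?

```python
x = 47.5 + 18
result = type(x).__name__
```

x is float; result = 'float'

'float'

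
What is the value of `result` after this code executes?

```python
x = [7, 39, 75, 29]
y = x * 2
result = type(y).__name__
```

x is list; y is list; result = 'list'

'list'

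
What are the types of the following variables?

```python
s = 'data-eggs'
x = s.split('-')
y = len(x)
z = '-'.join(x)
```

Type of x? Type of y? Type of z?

str.split() returns list; len() returns int; str.join() returns str

list, int, str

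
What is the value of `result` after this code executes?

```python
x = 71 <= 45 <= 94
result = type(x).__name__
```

x is bool; result = 'bool'

'bool'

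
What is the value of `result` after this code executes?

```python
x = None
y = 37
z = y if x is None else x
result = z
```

x = None; y = 37; z = 37; result = 37

37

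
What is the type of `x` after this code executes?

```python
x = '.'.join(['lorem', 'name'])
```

str.join() returns str

str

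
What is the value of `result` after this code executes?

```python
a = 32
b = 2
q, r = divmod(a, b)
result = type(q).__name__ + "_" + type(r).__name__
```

a is int; b is int; q is int; r is int; result = 'int_int'

'int_int'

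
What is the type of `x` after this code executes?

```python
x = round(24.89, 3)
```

round() with decimal places returns float

float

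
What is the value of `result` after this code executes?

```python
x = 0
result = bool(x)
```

x = 0; result = False

False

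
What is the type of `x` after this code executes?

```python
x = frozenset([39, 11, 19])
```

frozenset() returns frozenset

frozenset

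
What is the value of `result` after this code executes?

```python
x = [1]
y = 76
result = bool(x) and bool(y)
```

x = [1]; y = 76; result = True

True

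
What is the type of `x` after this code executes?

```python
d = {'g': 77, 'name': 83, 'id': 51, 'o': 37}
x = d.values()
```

.values() returns dict_values view

dict_values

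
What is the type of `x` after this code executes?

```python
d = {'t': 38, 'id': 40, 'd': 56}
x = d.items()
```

dict.items() returns dict_items view

dict_items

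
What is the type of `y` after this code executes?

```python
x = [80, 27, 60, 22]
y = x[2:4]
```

Slicing a list returns a list

list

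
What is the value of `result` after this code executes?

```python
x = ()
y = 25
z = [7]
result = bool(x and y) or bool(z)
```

x = (); y = 25; z = [7]; result = True

True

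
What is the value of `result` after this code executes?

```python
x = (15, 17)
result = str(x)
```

x = (15, 17); result = '(15, 17)'

'(15, 17)'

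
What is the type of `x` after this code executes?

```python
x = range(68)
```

range() returns a range object

range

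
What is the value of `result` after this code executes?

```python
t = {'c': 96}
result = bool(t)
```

t = {'c': 96}; result = True

True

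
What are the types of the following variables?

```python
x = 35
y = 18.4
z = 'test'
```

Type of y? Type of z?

y is assigned a number with a decimal point, so it is a float; z is assigned a quoted string literal, so it is a str

float, str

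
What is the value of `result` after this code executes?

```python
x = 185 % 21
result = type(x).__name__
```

x is int; result = 'int'

'int'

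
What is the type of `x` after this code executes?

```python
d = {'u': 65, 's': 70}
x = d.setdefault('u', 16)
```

dict.setdefault() returns the (existing or default) value

int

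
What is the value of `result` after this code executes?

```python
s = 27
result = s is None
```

s = 27; result = False

False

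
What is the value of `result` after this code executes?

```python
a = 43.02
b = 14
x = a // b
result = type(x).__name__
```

a is float; b is int; x is float; result = 'float'

'float'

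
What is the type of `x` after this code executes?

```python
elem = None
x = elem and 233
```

'and' returns first falsy value (None)

NoneType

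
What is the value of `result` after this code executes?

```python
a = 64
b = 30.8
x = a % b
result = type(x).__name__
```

a is int; b is float; x is float; result = 'float'

'float'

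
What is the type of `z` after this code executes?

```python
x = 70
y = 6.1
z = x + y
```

int + float = float

float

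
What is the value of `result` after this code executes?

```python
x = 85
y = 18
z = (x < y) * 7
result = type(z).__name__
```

x is int; y is int; z is int; result = 'int'

'int'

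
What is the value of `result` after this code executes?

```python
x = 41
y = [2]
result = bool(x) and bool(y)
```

x = 41; y = [2]; result = True

True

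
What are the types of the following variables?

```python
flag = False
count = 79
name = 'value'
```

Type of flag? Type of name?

flag is assigned the constant False, which has type bool; name is assigned a quoted string literal, so it is a str

bool, str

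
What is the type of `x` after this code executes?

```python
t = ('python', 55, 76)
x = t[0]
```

Index 0 of tuple is a str literal

str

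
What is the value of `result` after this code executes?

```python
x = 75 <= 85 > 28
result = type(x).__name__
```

x is bool; result = 'bool'

'bool'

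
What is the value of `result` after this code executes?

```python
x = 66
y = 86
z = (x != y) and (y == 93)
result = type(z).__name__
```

x is int; y is int; z is bool; result = 'bool'

'bool'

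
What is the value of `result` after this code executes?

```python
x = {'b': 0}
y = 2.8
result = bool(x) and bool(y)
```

x = {'b': 0}; y = 2.8; result = True

True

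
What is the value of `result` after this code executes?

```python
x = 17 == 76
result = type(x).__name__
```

x is bool; result = 'bool'

'bool'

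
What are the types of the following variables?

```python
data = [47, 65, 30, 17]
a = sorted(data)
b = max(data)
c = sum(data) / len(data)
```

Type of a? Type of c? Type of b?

sorted() returns list; int / int = float; max of ints returns int

list, float, int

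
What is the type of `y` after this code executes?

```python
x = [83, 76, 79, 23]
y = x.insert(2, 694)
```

list.insert() returns None

NoneType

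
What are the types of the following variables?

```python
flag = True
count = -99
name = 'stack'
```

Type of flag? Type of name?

flag is assigned the constant True, which has type bool; name is assigned a quoted string literal, so it is a str

bool, str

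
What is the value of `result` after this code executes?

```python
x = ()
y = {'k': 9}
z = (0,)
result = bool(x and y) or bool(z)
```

x = (); y = {'k': 9}; z = (0,); result = True

True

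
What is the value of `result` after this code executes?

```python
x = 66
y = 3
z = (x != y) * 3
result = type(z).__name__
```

x is int; y is int; z is int; result = 'int'

'int'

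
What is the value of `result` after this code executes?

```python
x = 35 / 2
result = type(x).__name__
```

x is float; result = 'float'

'float'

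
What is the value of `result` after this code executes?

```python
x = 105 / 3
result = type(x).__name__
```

x is float; result = 'float'

'float'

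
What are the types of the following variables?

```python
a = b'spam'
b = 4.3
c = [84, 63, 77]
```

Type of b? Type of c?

b is assigned a number with a decimal point, so it is a float; c is assigned a list literal (square brackets)

float, list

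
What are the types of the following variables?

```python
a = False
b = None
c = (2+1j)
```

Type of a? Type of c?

a is assigned the constant False, which has type bool; c is assigned (2+1j), an int plus an imaginary literal (j suffix), which evaluates to complex

bool, complex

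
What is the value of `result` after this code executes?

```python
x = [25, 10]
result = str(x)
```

x = [25, 10]; result = '[25, 10]'

'[25, 10]'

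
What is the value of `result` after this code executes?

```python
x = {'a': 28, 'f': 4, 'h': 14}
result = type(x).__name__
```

x is dict; result = 'dict'

'dict'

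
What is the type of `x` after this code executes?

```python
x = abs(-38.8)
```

abs() of float returns float

float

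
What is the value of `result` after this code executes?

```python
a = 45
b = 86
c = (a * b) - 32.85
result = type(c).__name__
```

a is int; b is int; c is float; result = 'float'

'float'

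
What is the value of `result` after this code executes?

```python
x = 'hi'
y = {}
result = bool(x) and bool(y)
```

x = 'hi'; y = {}; result = False

False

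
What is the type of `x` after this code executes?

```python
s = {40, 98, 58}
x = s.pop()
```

Popping from set[int] returns int

int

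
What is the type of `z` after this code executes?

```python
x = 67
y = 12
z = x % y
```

int % int = int

int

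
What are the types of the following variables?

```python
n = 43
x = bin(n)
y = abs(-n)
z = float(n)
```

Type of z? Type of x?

float() returns float; bin() returns str

float, str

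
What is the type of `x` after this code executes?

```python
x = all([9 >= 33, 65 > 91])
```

all() returns bool

bool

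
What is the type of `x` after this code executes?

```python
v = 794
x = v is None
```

'is' comparison returns bool

bool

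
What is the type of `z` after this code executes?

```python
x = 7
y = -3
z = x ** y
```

int ** negative = float

float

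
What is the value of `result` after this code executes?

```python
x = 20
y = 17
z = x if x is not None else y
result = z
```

x = 20; y = 17; z = 20; result = 20

20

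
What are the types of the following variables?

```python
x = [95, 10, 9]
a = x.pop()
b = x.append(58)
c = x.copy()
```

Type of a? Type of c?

pop() returns element; copy() returns list

int, list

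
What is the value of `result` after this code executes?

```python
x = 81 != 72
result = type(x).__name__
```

x is bool; result = 'bool'

'bool'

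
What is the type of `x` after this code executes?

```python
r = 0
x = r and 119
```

'and' returns first falsy value (0 is int)

int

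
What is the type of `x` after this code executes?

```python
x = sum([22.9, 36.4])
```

sum() of floats returns float

float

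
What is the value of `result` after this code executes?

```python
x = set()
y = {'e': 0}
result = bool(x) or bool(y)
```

x = set(); y = {'e': 0}; result = True

True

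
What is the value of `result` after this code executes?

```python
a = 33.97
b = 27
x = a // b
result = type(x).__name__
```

a is float; b is int; x is float; result = 'float'

'float'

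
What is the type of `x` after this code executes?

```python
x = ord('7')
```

ord() returns int (code point)

int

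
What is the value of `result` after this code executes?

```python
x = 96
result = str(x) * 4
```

x = 96; result = '96969696'

'96969696'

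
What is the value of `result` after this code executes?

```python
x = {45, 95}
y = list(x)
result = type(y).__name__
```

x is set; y is list; result = 'list'

'list'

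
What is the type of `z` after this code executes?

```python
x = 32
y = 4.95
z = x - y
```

int - float = float

float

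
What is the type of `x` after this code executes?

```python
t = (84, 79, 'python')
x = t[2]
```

Index 2 of tuple is a str literal

str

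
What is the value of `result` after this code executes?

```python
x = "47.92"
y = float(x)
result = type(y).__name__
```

x is str; y is float; result = 'float'

'float'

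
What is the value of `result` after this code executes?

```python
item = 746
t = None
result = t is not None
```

item = 746; t = None; result = False

False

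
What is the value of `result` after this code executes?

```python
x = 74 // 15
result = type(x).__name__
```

x is int; result = 'int'

'int'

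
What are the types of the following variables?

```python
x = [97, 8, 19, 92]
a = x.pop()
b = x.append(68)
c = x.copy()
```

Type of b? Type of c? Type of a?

append() returns None; copy() returns list; pop() returns element

NoneType, list, int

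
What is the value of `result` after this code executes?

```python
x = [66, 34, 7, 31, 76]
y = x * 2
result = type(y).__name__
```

x is list; y is list; result = 'list'

'list'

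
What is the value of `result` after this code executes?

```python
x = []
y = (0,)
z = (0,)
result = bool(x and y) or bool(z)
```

x = []; y = (0,); z = (0,); result = True

True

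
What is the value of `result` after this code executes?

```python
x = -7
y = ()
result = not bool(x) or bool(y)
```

x = -7; y = (); result = False

False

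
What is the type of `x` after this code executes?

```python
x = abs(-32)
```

abs() of int returns int

int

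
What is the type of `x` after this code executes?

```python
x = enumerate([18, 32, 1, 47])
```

enumerate() returns an enumerate object

enumerate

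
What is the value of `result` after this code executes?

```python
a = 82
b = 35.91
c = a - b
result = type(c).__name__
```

a is int; b is float; c is float; result = 'float'

'float'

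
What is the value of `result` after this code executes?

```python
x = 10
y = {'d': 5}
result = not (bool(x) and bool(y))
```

x = 10; y = {'d': 5}; result = False

False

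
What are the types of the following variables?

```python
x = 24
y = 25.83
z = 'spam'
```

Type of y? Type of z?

y is assigned a number with a decimal point, so it is a float; z is assigned a quoted string literal, so it is a str

float, str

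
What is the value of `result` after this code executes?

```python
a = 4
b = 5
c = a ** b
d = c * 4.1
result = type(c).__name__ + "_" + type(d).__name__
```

a is int; b is int; c is int; d is float; result = 'int_float'

'int_float'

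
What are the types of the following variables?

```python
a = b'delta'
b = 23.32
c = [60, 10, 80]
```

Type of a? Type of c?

a is assigned a bytes literal (b'...' prefix); c is assigned a list literal (square brackets)

bytes, list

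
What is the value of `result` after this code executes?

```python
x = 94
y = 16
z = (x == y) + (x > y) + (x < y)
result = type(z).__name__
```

x is int; y is int; z is int; result = 'int'

'int'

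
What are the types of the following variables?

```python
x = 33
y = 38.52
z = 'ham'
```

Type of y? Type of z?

y is assigned a number with a decimal point, so it is a float; z is assigned a quoted string literal, so it is a str

float, str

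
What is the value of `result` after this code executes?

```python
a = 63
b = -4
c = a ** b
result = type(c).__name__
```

a is int; b is int; c is float; result = 'float'

'float'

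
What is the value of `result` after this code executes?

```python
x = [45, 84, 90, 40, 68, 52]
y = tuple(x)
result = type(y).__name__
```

x is list; y is tuple; result = 'tuple'

'tuple'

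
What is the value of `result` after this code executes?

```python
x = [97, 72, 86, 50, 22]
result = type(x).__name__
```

x is list; result = 'list'

'list'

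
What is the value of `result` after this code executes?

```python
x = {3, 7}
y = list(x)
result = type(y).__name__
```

x is set; y is list; result = 'list'

'list'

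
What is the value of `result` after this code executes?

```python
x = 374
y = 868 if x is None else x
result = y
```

x = 374; y = 374; result = 374

374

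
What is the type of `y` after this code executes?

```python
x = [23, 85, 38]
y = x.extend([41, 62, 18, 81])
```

list.extend() returns None

NoneType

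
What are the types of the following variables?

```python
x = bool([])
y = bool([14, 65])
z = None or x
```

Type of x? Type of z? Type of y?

bool() returns bool; None or bool returns the bool; bool() returns bool

bool, bool, bool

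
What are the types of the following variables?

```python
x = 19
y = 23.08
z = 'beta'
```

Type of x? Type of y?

x is assigned a bare integer (no decimal point), so it is an int; y is assigned a number with a decimal point, so it is a float

int, float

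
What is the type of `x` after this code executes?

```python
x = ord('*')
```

ord() returns int (code point)

int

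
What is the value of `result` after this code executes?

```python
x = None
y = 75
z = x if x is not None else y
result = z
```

x = None; y = 75; z = 75; result = 75

75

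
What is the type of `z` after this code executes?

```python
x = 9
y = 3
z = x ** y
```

positive int ** positive int = int

int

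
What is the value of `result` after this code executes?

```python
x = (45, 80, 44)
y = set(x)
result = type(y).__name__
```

x is tuple; y is set; result = 'set'

'set'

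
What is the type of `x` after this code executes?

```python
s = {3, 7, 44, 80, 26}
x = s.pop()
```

Popping from set[int] returns int

int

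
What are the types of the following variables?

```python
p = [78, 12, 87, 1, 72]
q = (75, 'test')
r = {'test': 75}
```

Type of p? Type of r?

p is assigned a list literal (square brackets); r is assigned a dict literal ({key: value})

list, dict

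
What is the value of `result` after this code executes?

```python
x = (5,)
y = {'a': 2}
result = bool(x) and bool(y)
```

x = (5,); y = {'a': 2}; result = True

True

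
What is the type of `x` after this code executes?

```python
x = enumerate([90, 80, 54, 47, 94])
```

enumerate() returns an enumerate object

enumerate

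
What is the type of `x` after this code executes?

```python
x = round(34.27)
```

round() with no decimal places returns int

int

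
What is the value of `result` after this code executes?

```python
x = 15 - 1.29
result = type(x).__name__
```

x is float; result = 'float'

'float'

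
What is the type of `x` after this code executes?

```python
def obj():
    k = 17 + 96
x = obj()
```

Function without return returns None

NoneType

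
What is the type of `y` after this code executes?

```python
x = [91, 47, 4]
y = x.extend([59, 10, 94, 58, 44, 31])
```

list.extend() returns None

NoneType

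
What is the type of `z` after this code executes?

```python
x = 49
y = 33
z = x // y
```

int // int = int

int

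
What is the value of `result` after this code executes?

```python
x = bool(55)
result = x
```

x = True; result = True

True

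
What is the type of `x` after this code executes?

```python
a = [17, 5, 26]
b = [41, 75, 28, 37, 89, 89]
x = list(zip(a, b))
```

list(zip()) returns a list of tuples

list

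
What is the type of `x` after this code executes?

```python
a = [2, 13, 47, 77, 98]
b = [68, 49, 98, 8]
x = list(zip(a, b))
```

list(zip()) returns a list of tuples

list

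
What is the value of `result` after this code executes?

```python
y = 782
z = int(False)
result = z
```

y = 782; z = 0; result = 0

0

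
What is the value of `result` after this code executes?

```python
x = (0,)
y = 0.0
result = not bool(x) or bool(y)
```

x = (0,); y = 0.0; result = False

False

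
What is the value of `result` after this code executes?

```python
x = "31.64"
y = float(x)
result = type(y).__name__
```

x is str; y is float; result = 'float'

'float'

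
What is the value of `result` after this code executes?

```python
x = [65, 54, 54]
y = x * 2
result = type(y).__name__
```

x is list; y is list; result = 'list'

'list'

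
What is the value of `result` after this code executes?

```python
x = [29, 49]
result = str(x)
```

x = [29, 49]; result = '[29, 49]'

'[29, 49]'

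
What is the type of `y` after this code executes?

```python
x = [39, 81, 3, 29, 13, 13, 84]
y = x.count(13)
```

list.count() returns int

int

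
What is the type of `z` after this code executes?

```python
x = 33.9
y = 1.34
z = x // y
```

float // float = float

float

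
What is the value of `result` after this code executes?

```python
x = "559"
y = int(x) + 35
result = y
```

x = '559'; y = 594; result = 594

594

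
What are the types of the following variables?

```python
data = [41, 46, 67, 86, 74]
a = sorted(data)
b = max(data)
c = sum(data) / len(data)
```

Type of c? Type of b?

int / int = float; max of ints returns int

float, int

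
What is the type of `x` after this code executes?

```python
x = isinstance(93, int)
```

isinstance() returns bool

bool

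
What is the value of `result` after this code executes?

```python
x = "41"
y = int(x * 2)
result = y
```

x = '41'; y = 4141; result = 4141

4141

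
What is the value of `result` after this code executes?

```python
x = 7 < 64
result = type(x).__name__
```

x is bool; result = 'bool'

'bool'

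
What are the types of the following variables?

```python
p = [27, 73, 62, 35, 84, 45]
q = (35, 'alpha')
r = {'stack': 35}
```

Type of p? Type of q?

p is assigned a list literal (square brackets); q is assigned a tuple (parenthesized, comma-separated values)

list, tuple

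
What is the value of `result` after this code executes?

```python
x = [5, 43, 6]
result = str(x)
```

x = [5, 43, 6]; result = '[5, 43, 6]'

'[5, 43, 6]'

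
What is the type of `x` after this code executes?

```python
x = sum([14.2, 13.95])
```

sum() of floats returns float

float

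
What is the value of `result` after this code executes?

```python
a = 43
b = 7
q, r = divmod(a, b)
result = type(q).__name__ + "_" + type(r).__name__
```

a is int; b is int; q is int; r is int; result = 'int_int'

'int_int'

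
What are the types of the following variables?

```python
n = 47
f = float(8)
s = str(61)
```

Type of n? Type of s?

n is assigned a bare integer (no decimal point), so it is an int; s is assigned the result of calling str(), which returns a str

int, str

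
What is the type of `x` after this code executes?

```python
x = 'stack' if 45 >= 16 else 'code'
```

Both branches of conditional are str

str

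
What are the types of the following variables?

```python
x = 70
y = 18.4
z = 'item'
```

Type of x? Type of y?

x is assigned a bare integer (no decimal point), so it is an int; y is assigned a number with a decimal point, so it is a float

int, float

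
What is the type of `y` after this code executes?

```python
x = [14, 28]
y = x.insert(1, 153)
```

list.insert() returns None

NoneType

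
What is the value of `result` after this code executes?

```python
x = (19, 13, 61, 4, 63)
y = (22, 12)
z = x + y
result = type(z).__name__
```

x is tuple; y is tuple; z is tuple; result = 'tuple'

'tuple'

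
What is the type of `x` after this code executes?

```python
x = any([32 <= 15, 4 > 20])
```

any() returns bool

bool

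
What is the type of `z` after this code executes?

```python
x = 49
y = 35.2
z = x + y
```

int + float = float

float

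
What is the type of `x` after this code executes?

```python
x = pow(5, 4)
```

pow(int, int) returns int

int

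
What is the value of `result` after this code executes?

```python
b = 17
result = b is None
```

b = 17; result = False

False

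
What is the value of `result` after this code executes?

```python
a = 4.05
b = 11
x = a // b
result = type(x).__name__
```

a is float; b is int; x is float; result = 'float'

'float'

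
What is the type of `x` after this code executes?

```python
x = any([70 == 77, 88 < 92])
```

any() returns bool

bool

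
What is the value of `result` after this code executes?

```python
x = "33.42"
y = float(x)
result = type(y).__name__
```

x is str; y is float; result = 'float'

'float'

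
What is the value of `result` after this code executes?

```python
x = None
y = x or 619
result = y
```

x = None; y = 619; result = 619

619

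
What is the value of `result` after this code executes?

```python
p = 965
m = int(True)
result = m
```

p = 965; m = 1; result = 1

1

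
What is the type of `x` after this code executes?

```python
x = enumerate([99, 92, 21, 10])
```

enumerate() returns an enumerate object

enumerate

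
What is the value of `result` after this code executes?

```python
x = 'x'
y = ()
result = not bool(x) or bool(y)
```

x = 'x'; y = (); result = False

False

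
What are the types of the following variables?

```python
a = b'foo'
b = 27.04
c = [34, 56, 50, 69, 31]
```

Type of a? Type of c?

a is assigned a bytes literal (b'...' prefix); c is assigned a list literal (square brackets)

bytes, list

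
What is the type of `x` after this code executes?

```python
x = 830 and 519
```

'and' with truthy values returns last operand (int)

int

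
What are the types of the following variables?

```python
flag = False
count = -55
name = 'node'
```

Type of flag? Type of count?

flag is assigned the constant False, which has type bool; count is assigned a bare integer (no decimal point), so it is an int

bool, int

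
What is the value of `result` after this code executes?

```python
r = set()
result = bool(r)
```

r = set(); result = False

False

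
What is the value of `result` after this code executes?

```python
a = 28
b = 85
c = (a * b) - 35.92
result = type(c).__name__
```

a is int; b is int; c is float; result = 'float'

'float'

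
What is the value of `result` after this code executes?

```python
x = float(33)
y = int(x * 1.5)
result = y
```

x = 33.0; y = 49; result = 49

49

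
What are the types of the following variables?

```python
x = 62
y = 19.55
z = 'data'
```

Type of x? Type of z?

x is assigned a bare integer (no decimal point), so it is an int; z is assigned a quoted string literal, so it is a str

int, str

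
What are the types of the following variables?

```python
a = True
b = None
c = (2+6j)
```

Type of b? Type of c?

b is assigned None, whose type is NoneType; c is assigned (2+6j), an int plus an imaginary literal (j suffix), which evaluates to complex

NoneType, complex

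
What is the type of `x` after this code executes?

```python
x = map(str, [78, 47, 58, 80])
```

map() returns a map object

map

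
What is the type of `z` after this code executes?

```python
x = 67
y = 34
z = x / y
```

int / int = float

float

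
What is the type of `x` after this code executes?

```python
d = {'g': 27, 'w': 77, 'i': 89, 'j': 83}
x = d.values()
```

.values() returns dict_values view

dict_values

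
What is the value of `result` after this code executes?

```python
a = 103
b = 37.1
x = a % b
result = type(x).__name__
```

a is int; b is float; x is float; result = 'float'

'float'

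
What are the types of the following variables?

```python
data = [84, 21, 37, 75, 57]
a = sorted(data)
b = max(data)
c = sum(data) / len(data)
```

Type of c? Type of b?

int / int = float; max of ints returns int

float, int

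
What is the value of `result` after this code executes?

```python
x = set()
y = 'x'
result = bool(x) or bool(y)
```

x = set(); y = 'x'; result = True

True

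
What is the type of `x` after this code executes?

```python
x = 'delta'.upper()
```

str.upper() returns str

str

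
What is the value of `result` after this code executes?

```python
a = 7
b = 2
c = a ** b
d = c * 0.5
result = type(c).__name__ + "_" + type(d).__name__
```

a is int; b is int; c is int; d is float; result = 'int_float'

'int_float'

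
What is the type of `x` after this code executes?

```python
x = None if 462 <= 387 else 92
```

462 <= 387 is False, so the else branch is taken

int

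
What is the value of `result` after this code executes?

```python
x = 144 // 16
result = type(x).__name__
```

x is int; result = 'int'

'int'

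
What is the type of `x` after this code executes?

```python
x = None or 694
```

'or' with None returns the other truthy value

int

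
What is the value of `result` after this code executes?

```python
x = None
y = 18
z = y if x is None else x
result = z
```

x = None; y = 18; z = 18; result = 18

18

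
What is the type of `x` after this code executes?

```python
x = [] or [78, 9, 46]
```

'or' returns first truthy value (list)

list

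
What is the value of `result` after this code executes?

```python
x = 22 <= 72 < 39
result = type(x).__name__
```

x is bool; result = 'bool'

'bool'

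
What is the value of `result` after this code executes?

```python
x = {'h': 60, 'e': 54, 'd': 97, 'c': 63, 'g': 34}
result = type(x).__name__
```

x is dict; result = 'dict'

'dict'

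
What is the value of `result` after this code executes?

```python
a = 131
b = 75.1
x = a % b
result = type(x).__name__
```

a is int; b is float; x is float; result = 'float'

'float'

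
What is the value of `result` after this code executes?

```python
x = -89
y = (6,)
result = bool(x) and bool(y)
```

x = -89; y = (6,); result = True

True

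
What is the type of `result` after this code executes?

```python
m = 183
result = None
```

None has type NoneType

NoneType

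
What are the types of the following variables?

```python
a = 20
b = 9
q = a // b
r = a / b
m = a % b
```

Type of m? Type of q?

% of ints returns int; // returns int

int, int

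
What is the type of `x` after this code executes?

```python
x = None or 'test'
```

'or' with None returns the other truthy value (str)

str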